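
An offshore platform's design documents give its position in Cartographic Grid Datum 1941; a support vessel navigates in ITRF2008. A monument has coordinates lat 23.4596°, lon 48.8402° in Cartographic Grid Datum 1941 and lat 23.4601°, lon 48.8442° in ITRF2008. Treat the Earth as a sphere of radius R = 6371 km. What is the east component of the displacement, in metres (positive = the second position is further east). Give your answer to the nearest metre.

Δφ = 23.4601° − 23.4596° = +0.0005°; Δλ = 48.8442° − 48.8402° = +0.0040°.
1° along a meridian = πR/180 = 111195 m.
ΔN = Δφ × 111195 = 55.6 m; ΔE = Δλ × 111195 × cos(23.4596°) = +0.0040 × 111195 × 0.917341 = 408.0 m.

ΔE = 408 m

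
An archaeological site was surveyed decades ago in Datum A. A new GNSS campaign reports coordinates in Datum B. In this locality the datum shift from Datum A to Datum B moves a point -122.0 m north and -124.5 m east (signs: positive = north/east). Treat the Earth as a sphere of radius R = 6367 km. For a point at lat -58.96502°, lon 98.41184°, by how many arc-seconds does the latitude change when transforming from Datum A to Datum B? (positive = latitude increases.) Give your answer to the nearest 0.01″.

On a sphere of radius R, 1 rad of latitude = R, so Δφ = ΔN / R = -122.0 / 6367000 = -1.9161e-05 rad = -3.952″.

Δφ = -3.95″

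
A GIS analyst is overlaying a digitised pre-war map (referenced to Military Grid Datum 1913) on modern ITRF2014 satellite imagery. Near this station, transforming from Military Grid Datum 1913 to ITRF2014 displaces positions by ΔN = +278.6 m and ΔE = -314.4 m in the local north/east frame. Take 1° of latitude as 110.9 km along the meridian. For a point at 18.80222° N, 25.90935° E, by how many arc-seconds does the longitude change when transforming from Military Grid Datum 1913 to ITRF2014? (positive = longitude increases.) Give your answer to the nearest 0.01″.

Δλ = -10.78″

At latitude 18.80222°, cos φ = 0.946637.
1° of longitude at this latitude = 110.9 × cos φ = 104.98 km, so Δλ = -314.4 / 104982.0 = -0.0029948° = -10.781″.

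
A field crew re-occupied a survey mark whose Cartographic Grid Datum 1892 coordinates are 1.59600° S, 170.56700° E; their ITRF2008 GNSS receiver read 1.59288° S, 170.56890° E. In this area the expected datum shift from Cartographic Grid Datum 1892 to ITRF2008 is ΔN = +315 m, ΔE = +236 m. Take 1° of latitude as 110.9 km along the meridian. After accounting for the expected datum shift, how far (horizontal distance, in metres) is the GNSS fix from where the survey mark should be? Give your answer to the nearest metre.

Observed coordinate differences: Δφ = +0.00312°, Δλ = +0.00190°.
Converting to metres (1° lat = 110900 m, cos φ = 0.999612): observed ΔN = 346.0 m, observed ΔE = 210.6 m.
Subtracting the expected shift leaves a residual of 346.0 − (315) = 31.0 m north and 210.6 − (236) = -25.4 m east.
Residual distance = √(31.0² + (-25.4)²) = 40.1 m.

40 m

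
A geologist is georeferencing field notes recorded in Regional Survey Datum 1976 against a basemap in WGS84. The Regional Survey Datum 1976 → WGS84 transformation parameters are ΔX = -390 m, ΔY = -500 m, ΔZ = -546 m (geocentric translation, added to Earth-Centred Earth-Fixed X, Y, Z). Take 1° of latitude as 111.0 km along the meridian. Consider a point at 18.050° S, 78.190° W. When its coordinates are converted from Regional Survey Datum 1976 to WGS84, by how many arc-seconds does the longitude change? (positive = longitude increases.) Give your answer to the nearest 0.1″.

sin φ = -0.309847, cos φ = 0.950786, sin λ = -0.978832, cos λ = 0.204667.
East component: ΔE = −sin λ·ΔX + cos λ·ΔY = −(-0.978832)(-390) + (0.204667)(-500) = -484.08 m.
1° of latitude spans 111000 m; at latitude φ, 1° of longitude spans that × cos φ = 105537.3 m, so Δλ = -484.08 / 105537.3 × 3600 = -16.512″.

Δλ = -16.5″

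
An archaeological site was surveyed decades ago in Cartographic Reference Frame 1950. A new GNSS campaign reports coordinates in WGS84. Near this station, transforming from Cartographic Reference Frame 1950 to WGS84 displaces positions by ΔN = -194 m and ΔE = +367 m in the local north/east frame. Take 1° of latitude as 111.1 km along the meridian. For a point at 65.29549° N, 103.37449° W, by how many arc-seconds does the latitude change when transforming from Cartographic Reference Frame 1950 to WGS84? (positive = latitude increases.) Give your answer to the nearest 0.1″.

1° of latitude = 111.1 km, so Δφ = -194.0 / 111100 = -0.0017462° = -6.286″.

Δφ = -6.3″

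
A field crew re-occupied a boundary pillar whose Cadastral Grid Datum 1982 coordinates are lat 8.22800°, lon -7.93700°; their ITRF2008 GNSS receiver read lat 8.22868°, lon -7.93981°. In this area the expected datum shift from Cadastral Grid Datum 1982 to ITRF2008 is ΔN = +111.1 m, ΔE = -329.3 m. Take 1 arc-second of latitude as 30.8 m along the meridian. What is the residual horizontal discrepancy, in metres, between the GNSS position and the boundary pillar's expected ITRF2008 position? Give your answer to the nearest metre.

41 m

Observed coordinate differences: Δφ = +0.00068°, Δλ = -0.00281°.
Converting to metres (1° lat = 110880 m, cos φ = 0.989706): observed ΔN = 75.4 m, observed ΔE = -308.4 m.
Subtracting the expected shift leaves a residual of 75.4 − (111.1) = -35.7 m north and -308.4 − (-329.3) = 20.9 m east.
Residual distance = √((-35.7)² + 20.9²) = 41.4 m.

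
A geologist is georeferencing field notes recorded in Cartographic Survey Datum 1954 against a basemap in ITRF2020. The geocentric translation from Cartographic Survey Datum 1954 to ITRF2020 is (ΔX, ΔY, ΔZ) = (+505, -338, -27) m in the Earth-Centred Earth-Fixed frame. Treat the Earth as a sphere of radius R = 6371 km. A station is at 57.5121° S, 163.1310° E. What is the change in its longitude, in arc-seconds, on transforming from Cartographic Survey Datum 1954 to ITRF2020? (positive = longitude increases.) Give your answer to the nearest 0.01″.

sin φ = -0.843505, cos φ = 0.537121, sin λ = 0.290184, cos λ = -0.956971.
East component: ΔE = −sin λ·ΔX + cos λ·ΔY = −(0.290184)(505) + (-0.956971)(-338) = 176.91 m.
1° of latitude spans πR/180 = 111195 m; at latitude φ, 1° of longitude spans that × cos φ = 59725.2 m, so Δλ = 176.91 / 59725.2 × 3600 = 10.664″.

Δλ = 10.66″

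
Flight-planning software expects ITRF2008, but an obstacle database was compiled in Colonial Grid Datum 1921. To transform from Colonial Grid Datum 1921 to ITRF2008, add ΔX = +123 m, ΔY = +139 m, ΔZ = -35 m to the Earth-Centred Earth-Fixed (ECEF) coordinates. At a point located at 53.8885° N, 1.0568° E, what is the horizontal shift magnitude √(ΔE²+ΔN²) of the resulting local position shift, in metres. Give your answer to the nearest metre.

The local east axis at (φ, λ) is (−sin λ, cos λ, 0), so ΔE = −sin(1.0568°)·123 + cos(1.0568°)·139 = 136.71 m.
The local north axis is (−sin φ cos λ, −sin φ sin λ, cos φ), giving ΔN = -99.351 − 2.071 − 20.628 = -122.05 m.
Horizontal magnitude = √(ΔE² + ΔN²) = √(136.71² + (-122.05)²) = 183.26 m.

183 m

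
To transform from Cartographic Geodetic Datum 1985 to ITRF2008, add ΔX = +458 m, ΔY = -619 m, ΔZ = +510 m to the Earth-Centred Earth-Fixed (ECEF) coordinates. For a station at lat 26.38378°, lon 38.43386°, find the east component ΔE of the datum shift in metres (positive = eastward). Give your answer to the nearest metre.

The local east axis at (φ, λ) is (−sin λ, cos λ, 0), so ΔE = −sin(38.43386°)·458 + cos(38.43386°)·(-619) = -769.58 m.

ΔE = -770 m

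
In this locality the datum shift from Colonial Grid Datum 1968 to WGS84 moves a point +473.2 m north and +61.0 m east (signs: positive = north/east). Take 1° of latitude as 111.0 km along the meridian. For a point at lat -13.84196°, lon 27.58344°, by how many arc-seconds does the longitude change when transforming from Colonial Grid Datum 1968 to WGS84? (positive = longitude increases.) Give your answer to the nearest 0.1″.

Δλ = 2.0″

At latitude -13.84196°, cos φ = 0.970959.
1° of longitude at this latitude = 111.0 × cos φ = 107.78 km, so Δλ = 61.0 / 107776.5 = 0.0005660° = 2.038″.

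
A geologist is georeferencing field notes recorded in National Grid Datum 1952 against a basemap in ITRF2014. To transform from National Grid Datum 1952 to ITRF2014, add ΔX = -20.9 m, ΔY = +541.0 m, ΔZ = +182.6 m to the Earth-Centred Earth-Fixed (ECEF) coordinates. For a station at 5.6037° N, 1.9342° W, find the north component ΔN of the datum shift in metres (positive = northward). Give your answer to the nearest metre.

At φ = 5.6037°, λ = -1.9342°: sin φ = 0.097647, cos φ = 0.995221, sin λ = -0.033752, cos λ = 0.999430.
ΔN = −sin φ cos λ·ΔX − sin φ sin λ·ΔY + cos φ·ΔZ = −(0.097647)(0.999430)(-20.9) − (0.097647)(-0.033752)(541.0) + (0.995221)(182.6) = 185.55 m.

ΔN = 186 m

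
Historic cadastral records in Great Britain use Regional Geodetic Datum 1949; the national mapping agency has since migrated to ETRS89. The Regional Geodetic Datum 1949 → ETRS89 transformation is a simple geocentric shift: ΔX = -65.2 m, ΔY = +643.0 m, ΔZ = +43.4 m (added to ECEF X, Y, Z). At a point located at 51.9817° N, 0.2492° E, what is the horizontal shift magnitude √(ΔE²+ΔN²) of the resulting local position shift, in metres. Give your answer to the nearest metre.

At φ = 51.9817°, λ = 0.2492°: sin φ = 0.787814, cos φ = 0.615913, sin λ = 0.004349, cos λ = 0.999991.
ΔE = −sin λ·ΔX + cos λ·ΔY = −(0.004349)·(-65.2) + (0.999991)·(643.0) = 643.28 m.
ΔN = −sin φ cos λ·ΔX − sin φ sin λ·ΔY + cos φ·ΔZ = −(0.787814)(0.999991)(-65.2) − (0.787814)(0.004349)(643.0) + (0.615913)(43.4) = 75.89 m.
Horizontal magnitude = √(ΔE² + ΔN²) = √(643.28² + 75.89²) = 647.74 m.

648 m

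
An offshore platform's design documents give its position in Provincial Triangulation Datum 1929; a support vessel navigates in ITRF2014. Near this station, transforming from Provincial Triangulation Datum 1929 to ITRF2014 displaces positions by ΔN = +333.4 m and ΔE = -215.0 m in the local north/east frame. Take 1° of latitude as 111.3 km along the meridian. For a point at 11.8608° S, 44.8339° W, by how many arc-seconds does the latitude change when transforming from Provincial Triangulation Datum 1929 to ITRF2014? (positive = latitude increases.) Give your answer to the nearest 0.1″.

Δφ = 10.8″

1° of latitude = 111.3 km, so Δφ = 333.4 / 111300 = 0.0029955° = 10.784″.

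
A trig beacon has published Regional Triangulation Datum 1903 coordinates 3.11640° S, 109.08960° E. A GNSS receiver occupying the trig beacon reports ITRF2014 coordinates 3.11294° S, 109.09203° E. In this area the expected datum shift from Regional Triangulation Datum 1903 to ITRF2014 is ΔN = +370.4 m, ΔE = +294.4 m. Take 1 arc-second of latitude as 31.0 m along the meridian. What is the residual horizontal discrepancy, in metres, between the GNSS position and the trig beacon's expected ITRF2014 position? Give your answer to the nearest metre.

Observed coordinate differences: Δφ = +0.00346°, Δλ = +0.00243°.
Converting to metres (1° lat = 111600 m, cos φ = 0.998521): observed ΔN = 386.1 m, observed ΔE = 270.8 m.
Subtracting the expected shift leaves a residual of 386.1 − (370.4) = 15.7 m north and 270.8 − (294.4) = -23.6 m east.
Residual distance = √(15.7² + (-23.6)²) = 28.4 m.

28 m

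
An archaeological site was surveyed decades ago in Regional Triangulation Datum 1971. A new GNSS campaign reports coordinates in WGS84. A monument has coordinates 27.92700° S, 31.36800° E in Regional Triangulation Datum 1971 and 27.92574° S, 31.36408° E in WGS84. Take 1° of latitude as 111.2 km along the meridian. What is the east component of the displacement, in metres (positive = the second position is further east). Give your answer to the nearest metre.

Δφ = -27.92574° − -27.92700° = +0.00126°; Δλ = 31.36408° − 31.36800° = -0.00392°.
ΔN = Δφ × 111200 = 140.1 m; ΔE = Δλ × 111200 × cos(-27.92700°) = -0.00392 × 111200 × 0.883545 = -385.1 m.

ΔE = -385 m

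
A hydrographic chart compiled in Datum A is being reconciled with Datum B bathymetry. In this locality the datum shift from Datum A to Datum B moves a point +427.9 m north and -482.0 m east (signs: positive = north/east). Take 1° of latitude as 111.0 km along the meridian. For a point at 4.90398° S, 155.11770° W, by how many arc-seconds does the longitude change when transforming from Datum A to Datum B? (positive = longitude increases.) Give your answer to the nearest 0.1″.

Δλ = -15.7″

At latitude -4.90398°, cos φ = 0.996339.
1° of longitude at this latitude = 111.0 × cos φ = 110.59 km, so Δλ = -482.0 / 110593.7 = -0.0043583° = -15.690″.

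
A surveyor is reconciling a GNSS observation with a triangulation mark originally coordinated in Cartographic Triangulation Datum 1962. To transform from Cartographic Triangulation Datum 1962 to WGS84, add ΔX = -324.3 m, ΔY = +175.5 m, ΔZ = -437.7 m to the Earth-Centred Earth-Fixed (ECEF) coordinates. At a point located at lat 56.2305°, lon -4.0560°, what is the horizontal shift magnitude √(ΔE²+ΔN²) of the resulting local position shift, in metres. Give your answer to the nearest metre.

The local east axis at (φ, λ) is (−sin λ, cos λ, 0), so ΔE = −sin(-4.0560°)·(-324.3) + cos(-4.0560°)·175.5 = 152.12 m.
The local north axis is (−sin φ cos λ, −sin φ sin λ, cos φ), giving ΔN = 268.909 + 10.319 − 243.297 = 35.93 m.
Horizontal magnitude = √(ΔE² + ΔN²) = √(152.12² + 35.93²) = 156.31 m.

156 m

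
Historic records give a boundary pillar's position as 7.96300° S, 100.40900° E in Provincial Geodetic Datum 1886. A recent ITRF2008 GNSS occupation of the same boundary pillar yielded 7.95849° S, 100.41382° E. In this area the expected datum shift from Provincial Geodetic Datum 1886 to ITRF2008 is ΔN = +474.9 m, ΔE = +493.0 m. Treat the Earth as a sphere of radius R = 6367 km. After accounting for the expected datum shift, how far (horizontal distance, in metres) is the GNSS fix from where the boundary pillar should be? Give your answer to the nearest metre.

46 m

Observed coordinate differences: Δφ = +0.00451°, Δλ = +0.00482°.
Converting to metres (1° lat = 111125 m, cos φ = 0.990358): observed ΔN = 501.2 m, observed ΔE = 530.5 m.
Subtracting the expected shift leaves a residual of 501.2 − (474.9) = 26.3 m north and 530.5 − (493.0) = 37.5 m east.
Residual distance = √(26.3² + 37.5²) = 45.8 m.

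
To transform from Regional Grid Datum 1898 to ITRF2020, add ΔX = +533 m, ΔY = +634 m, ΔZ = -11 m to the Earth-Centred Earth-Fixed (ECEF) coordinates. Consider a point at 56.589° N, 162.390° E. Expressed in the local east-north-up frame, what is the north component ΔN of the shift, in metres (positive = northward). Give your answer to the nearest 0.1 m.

The local north axis is (−sin φ cos λ, −sin φ sin λ, cos φ), giving ΔN = 424.068 − 160.110 − 6.057 = 257.90 m.

ΔN = 257.9 m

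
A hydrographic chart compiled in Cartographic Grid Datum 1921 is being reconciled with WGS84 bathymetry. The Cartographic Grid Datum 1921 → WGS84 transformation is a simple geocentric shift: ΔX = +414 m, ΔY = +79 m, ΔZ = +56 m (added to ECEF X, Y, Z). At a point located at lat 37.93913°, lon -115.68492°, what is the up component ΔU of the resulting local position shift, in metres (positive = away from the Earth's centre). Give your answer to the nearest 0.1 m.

ΔU = -163.2 m

At φ = 37.93913°, λ = -115.68492°: sin φ = 0.614824, cos φ = 0.788664, sin λ = -0.901191, cos λ = -0.433422.
ΔU = cos φ cos λ·ΔX + cos φ sin λ·ΔY + sin φ·ΔZ = (0.788664)(-0.433422)(414) + (0.788664)(-0.901191)(79) + (0.614824)(56) = -163.23 m.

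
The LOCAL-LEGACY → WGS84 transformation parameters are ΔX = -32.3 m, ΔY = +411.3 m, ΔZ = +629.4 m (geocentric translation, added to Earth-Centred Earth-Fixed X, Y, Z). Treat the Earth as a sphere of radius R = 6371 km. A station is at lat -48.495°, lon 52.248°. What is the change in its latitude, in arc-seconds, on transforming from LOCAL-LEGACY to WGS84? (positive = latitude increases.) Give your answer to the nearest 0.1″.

Δφ = 20.9″

sin φ = -0.748898, cos φ = 0.662685, sin λ = 0.790668, cos λ = 0.612245.
North component: ΔN = −sin φ cos λ·ΔX − sin φ sin λ·ΔY + cos φ·ΔZ = −(-0.748898)(0.612245)(-32.3) − (-0.748898)(0.790668)(411.3) + (0.662685)(629.4) = 645.83 m.
1° of latitude spans πR/180 = 111195 m, so Δφ = 645.83 / 111195 × 3600 = 20.909″.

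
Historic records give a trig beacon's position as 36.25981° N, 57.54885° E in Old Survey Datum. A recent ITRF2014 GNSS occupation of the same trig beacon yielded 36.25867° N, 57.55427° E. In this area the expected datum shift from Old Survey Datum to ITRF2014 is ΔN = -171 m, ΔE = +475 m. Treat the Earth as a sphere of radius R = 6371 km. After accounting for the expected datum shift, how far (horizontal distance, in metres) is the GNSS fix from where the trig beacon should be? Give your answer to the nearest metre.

Observed coordinate differences: Δφ = -0.00114°, Δλ = +0.00542°.
Converting to metres (1° lat = 111195 m, cos φ = 0.806343): observed ΔN = -126.8 m, observed ΔE = 486.0 m.
Subtracting the expected shift leaves a residual of -126.8 − (-171) = 44.2 m north and 486.0 − (475) = 11.0 m east.
Residual distance = √(44.2² + 11.0²) = 45.6 m.

46 m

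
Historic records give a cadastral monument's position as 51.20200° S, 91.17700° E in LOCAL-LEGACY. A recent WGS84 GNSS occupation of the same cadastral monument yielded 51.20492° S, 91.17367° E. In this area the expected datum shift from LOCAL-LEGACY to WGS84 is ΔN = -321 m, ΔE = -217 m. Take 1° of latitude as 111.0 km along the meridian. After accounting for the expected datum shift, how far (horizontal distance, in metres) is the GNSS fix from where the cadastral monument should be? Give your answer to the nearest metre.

Observed coordinate differences: Δφ = -0.00292°, Δλ = -0.00333°.
Converting to metres (1° lat = 111000 m, cos φ = 0.626577): observed ΔN = -324.1 m, observed ΔE = -231.6 m.
Subtracting the expected shift leaves a residual of -324.1 − (-321) = -3.1 m north and -231.6 − (-217) = -14.6 m east.
Residual distance = √((-3.1)² + (-14.6)²) = 14.9 m.

15 m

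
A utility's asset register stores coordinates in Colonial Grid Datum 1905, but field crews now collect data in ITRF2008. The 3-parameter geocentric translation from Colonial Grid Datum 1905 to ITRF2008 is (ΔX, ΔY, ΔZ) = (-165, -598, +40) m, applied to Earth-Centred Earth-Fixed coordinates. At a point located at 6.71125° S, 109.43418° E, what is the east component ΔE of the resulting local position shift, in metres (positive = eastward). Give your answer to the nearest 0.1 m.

At φ = -6.71125°, λ = 109.43418°: sin φ = -0.116866, cos φ = 0.993148, sin λ = 0.943024, cos λ = -0.332724.
ΔE = −sin λ·ΔX + cos λ·ΔY = −(0.943024)·(-165) + (-0.332724)·(-598) = 354.57 m.

ΔE = 354.6 m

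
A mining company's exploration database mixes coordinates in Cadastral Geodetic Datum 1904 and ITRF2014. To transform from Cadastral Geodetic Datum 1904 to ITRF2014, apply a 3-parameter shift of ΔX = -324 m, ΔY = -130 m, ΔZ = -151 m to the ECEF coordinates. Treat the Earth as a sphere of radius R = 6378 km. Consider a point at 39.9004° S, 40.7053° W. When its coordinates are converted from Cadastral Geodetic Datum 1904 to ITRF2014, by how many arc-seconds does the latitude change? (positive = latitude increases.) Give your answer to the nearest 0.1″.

Δφ = -7.1″

sin φ = -0.641455, cos φ = 0.767161, sin λ = -0.652169, cos λ = 0.758074.
North component: ΔN = −sin φ cos λ·ΔX − sin φ sin λ·ΔY + cos φ·ΔZ = −(-0.641455)(0.758074)(-324) − (-0.641455)(-0.652169)(-130) + (0.767161)(-151) = -219.01 m.
1° of latitude spans πR/180 = 111317 m, so Δφ = -219.01 / 111317 × 3600 = -7.083″.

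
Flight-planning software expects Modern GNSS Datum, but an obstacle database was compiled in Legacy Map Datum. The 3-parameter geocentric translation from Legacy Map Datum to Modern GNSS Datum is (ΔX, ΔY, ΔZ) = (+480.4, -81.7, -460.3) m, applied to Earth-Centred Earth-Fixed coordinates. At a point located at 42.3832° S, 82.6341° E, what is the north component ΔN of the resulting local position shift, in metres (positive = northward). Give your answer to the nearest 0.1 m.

ΔN = -353.1 m

At φ = -42.3832°, λ = 82.6341°: sin φ = -0.674086, cos φ = 0.738653, sin λ = 0.991748, cos λ = 0.128205.
ΔN = −sin φ cos λ·ΔX − sin φ sin λ·ΔY + cos φ·ΔZ = −(-0.674086)(0.128205)(480.4) − (-0.674086)(0.991748)(-81.7) + (0.738653)(-460.3) = -353.10 m.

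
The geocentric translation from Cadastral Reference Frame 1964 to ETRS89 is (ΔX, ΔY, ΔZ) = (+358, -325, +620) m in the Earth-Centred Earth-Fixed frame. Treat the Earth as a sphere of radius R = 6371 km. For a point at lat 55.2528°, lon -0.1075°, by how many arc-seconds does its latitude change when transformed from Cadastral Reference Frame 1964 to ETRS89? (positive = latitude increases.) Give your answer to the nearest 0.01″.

sin φ = 0.821675, cos φ = 0.569957, sin λ = -0.001876, cos λ = 0.999998.
North component: ΔN = −sin φ cos λ·ΔX − sin φ sin λ·ΔY + cos φ·ΔZ = −(0.821675)(0.999998)(358) − (0.821675)(-0.001876)(-325) + (0.569957)(620) = 58.71 m.
1° of latitude spans πR/180 = 111195 m, so Δφ = 58.71 / 111195 × 3600 = 1.901″.

Δφ = 1.90″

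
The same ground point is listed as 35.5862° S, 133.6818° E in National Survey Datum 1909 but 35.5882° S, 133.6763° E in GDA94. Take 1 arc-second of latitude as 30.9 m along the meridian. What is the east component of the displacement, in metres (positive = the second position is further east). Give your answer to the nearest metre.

ΔE = -498 m

Δφ = -35.5882° − -35.5862° = -0.0020°; Δλ = 133.6763° − 133.6818° = -0.0055°.
1° of latitude = 3600 × 30.90 = 111240 m.
ΔN = Δφ × 111240 = -222.5 m; ΔE = Δλ × 111240 × cos(-35.5862°) = -0.0055 × 111240 × 0.813241 = -497.6 m.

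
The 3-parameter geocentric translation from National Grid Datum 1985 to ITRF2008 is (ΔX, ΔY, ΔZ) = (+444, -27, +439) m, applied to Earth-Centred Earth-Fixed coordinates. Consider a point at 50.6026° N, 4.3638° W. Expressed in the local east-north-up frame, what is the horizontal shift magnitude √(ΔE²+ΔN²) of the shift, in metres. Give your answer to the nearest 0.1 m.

The local east axis at (φ, λ) is (−sin λ, cos λ, 0), so ΔE = −sin(-4.3638°)·444 + cos(-4.3638°)·(-27) = 6.86 m.
The local north axis is (−sin φ cos λ, −sin φ sin λ, cos φ), giving ΔN = -342.112 − 1.588 + 278.631 = -65.07 m.
Horizontal magnitude = √(ΔE² + ΔN²) = √(6.86² + (-65.07)²) = 65.43 m.

65.4 m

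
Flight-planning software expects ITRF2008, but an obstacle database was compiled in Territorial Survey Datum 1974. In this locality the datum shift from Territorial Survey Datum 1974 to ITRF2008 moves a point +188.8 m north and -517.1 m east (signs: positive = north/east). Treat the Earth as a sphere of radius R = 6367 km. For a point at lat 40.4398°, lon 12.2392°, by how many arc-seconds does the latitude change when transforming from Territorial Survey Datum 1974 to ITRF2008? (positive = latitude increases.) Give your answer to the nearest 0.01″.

On a sphere of radius R, 1 rad of latitude = R, so Δφ = ΔN / R = 188.8 / 6367000 = 2.9653e-05 rad = 6.116″.

Δφ = 6.12″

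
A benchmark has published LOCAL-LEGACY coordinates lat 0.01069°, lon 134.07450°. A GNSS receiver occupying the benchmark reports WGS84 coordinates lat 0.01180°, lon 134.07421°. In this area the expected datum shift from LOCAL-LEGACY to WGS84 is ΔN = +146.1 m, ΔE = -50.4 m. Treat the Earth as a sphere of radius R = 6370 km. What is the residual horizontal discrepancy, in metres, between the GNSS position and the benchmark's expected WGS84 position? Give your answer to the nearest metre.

29 m

Observed coordinate differences: Δφ = +0.00111°, Δλ = -0.00029°.
Converting to metres (1° lat = 111177 m, cos φ = 1.000000): observed ΔN = 123.4 m, observed ΔE = -32.2 m.
Subtracting the expected shift leaves a residual of 123.4 − (146.1) = -22.7 m north and -32.2 − (-50.4) = 18.2 m east.
Residual distance = √((-22.7)² + 18.2²) = 29.1 m.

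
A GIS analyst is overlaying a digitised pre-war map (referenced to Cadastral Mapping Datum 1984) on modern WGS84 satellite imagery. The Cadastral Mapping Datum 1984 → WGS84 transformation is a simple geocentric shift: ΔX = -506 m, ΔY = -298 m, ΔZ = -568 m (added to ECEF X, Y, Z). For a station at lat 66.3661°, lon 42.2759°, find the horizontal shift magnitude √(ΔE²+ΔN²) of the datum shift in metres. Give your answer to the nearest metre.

322 m

At φ = 66.3661°, λ = 42.2759°: sin φ = 0.916126, cos φ = 0.400891, sin λ = 0.672701, cos λ = 0.739914.
ΔE = −sin λ·ΔX + cos λ·ΔY = −(0.672701)·(-506) + (0.739914)·(-298) = 119.89 m.
ΔN = −sin φ cos λ·ΔX − sin φ sin λ·ΔY + cos φ·ΔZ = −(0.916126)(0.739914)(-506) − (0.916126)(0.672701)(-298) + (0.400891)(-568) = 298.94 m.
Horizontal magnitude = √(ΔE² + ΔN²) = √(119.89² + 298.94²) = 322.09 m.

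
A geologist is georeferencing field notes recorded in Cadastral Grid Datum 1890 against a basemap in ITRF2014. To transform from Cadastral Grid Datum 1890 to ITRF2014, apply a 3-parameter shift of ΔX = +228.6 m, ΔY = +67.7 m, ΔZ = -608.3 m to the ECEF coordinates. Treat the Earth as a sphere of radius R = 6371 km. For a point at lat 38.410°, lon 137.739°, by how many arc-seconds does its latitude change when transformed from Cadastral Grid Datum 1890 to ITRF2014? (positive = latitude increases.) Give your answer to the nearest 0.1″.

Δφ = -12.9″

sin φ = 0.621285, cos φ = 0.783585, sin λ = 0.672509, cos λ = -0.740089.
North component: ΔN = −sin φ cos λ·ΔX − sin φ sin λ·ΔY + cos φ·ΔZ = −(0.621285)(-0.740089)(228.6) − (0.621285)(0.672509)(67.7) + (0.783585)(-608.3) = -399.83 m.
1° of latitude spans πR/180 = 111195 m, so Δφ = -399.83 / 111195 × 3600 = -12.945″.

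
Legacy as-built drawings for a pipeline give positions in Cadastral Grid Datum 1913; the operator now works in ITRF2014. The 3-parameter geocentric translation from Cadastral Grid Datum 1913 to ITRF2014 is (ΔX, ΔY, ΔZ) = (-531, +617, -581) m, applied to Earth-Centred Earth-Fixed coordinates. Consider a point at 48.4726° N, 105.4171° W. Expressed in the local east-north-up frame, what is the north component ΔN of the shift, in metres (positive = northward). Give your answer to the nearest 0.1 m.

At φ = 48.4726°, λ = -105.4171°: sin φ = 0.748639, cos φ = 0.662978, sin λ = -0.964016, cos λ = -0.265844.
ΔN = −sin φ cos λ·ΔX − sin φ sin λ·ΔY + cos φ·ΔZ = −(0.748639)(-0.265844)(-531) − (0.748639)(-0.964016)(617) + (0.662978)(-581) = -45.58 m.

ΔN = -45.6 m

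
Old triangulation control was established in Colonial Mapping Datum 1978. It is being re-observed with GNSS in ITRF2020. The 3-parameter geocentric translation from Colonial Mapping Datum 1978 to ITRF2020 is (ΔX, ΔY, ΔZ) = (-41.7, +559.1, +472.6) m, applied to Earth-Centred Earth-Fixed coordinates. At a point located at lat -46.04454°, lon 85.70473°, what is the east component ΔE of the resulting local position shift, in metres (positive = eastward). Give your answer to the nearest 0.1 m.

The local east axis at (φ, λ) is (−sin λ, cos λ, 0), so ΔE = −sin(85.70473°)·(-41.7) + cos(85.70473°)·559.1 = 83.46 m.

ΔE = 83.5 m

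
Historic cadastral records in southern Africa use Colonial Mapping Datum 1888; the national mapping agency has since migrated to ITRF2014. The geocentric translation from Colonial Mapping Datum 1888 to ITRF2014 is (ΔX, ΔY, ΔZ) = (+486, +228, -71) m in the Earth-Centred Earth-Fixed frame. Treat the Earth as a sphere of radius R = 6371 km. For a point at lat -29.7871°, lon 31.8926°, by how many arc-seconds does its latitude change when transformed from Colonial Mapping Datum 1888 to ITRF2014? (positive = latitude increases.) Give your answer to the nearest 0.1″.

Δφ = 6.6″

sin φ = -0.496779, cos φ = 0.867877, sin λ = 0.528329, cos λ = 0.849040.
North component: ΔN = −sin φ cos λ·ΔX − sin φ sin λ·ΔY + cos φ·ΔZ = −(-0.496779)(0.849040)(486) − (-0.496779)(0.528329)(228) + (0.867877)(-71) = 203.21 m.
1° of latitude spans πR/180 = 111195 m, so Δφ = 203.21 / 111195 × 3600 = 6.579″.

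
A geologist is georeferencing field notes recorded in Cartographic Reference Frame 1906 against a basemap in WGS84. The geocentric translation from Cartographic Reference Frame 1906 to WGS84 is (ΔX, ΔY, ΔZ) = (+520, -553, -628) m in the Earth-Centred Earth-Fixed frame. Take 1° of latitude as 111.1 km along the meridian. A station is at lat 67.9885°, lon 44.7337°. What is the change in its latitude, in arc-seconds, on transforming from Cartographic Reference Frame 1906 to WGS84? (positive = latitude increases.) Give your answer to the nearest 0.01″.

Δφ = -7.03″

sin φ = 0.927109, cos φ = 0.374793, sin λ = 0.703813, cos λ = 0.710386.
North component: ΔN = −sin φ cos λ·ΔX − sin φ sin λ·ΔY + cos φ·ΔZ = −(0.927109)(0.710386)(520) − (0.927109)(0.703813)(-553) + (0.374793)(-628) = -217.01 m.
1° of latitude spans 111100 m, so Δφ = -217.01 / 111100 × 3600 = -7.032″.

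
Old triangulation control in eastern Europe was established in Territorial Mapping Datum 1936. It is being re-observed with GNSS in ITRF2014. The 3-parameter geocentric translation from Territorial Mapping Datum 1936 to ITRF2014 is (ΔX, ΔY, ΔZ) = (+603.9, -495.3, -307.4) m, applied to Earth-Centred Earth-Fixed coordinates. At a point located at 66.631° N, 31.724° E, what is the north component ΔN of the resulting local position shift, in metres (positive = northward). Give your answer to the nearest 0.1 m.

ΔN = -354.4 m

The local north axis is (−sin φ cos λ, −sin φ sin λ, cos φ), giving ΔN = -471.535 + 239.078 − 121.931 = -354.39 m.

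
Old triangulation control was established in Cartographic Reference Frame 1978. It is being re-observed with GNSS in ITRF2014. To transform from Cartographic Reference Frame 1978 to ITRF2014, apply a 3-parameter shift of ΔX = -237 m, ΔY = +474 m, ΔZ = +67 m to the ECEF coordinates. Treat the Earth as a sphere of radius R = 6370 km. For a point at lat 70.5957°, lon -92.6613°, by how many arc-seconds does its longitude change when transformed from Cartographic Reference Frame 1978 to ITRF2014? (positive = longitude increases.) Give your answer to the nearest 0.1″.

sin φ = 0.943198, cos φ = 0.332232, sin λ = -0.998921, cos λ = -0.046432.
East component: ΔE = −sin λ·ΔX + cos λ·ΔY = −(-0.998921)(-237) + (-0.046432)(474) = -258.75 m.
1° of latitude spans πR/180 = 111177 m; at latitude φ, 1° of longitude spans that × cos φ = 36936.7 m, so Δλ = -258.75 / 36936.7 × 3600 = -25.219″.

Δλ = -25.2″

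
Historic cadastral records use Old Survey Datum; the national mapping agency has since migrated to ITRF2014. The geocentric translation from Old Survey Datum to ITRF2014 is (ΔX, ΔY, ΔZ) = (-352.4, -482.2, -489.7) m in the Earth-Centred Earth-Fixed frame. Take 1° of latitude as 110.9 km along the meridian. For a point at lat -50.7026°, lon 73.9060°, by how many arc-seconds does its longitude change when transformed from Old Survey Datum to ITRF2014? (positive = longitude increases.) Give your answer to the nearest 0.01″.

sin φ = -0.773869, cos φ = 0.633346, sin λ = 0.960808, cos λ = 0.277214.
East component: ΔE = −sin λ·ΔX + cos λ·ΔY = −(0.960808)(-352.4) + (0.277214)(-482.2) = 204.92 m.
1° of latitude spans 110900 m; at latitude φ, 1° of longitude spans that × cos φ = 70238.0 m, so Δλ = 204.92 / 70238.0 × 3600 = 10.503″.

Δλ = 10.50″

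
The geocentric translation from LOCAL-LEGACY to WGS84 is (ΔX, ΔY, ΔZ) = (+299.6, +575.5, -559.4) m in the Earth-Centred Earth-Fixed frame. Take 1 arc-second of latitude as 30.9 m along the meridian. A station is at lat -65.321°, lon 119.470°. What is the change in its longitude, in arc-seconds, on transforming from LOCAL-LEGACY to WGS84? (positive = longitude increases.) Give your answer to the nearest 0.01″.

Δλ = -42.16″

sin φ = -0.908661, cos φ = 0.417534, sin λ = 0.870613, cos λ = -0.491968.
East component: ΔE = −sin λ·ΔX + cos λ·ΔY = −(0.870613)(299.6) + (-0.491968)(575.5) = -543.96 m.
1° of latitude spans 3600 × 30.90 = 111240 m; at latitude φ, 1° of longitude spans that × cos φ = 46446.5 m, so Δλ = -543.96 / 46446.5 × 3600 = -42.162″.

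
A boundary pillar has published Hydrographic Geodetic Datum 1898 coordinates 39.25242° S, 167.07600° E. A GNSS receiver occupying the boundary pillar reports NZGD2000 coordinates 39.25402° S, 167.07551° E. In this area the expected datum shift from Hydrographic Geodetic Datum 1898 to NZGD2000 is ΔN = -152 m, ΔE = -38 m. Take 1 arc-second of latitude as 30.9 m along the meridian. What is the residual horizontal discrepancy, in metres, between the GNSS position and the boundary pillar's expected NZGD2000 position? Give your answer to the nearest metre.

26 m

Observed coordinate differences: Δφ = -0.00160°, Δλ = -0.00049°.
Converting to metres (1° lat = 111240 m, cos φ = 0.774366): observed ΔN = -178.0 m, observed ΔE = -42.2 m.
Subtracting the expected shift leaves a residual of -178.0 − (-152) = -26.0 m north and -42.2 − (-38) = -4.2 m east.
Residual distance = √((-26.0)² + (-4.2)²) = 26.3 m.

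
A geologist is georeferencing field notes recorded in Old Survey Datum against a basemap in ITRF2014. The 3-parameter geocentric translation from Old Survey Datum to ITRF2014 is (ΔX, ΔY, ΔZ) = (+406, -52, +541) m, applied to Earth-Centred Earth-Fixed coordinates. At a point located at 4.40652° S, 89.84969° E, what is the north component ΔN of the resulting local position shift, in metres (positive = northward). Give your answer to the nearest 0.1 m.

ΔN = 535.5 m

At φ = -4.40652°, λ = 89.84969°: sin φ = -0.076832, cos φ = 0.997044, sin λ = 0.999997, cos λ = 0.002623.
ΔN = −sin φ cos λ·ΔX − sin φ sin λ·ΔY + cos φ·ΔZ = −(-0.076832)(0.002623)(406) − (-0.076832)(0.999997)(-52) + (0.997044)(541) = 535.49 m.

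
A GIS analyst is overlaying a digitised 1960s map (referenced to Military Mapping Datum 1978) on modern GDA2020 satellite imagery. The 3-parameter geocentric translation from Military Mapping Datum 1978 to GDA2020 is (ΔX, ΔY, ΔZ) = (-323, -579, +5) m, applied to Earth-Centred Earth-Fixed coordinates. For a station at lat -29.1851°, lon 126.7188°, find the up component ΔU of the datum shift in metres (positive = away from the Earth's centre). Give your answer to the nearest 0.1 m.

The local up (radial) axis is (cos φ cos λ, cos φ sin λ, sin φ), giving ΔU = 168.601 − 405.195 − 2.438 = -239.03 m.

ΔU = -239.0 m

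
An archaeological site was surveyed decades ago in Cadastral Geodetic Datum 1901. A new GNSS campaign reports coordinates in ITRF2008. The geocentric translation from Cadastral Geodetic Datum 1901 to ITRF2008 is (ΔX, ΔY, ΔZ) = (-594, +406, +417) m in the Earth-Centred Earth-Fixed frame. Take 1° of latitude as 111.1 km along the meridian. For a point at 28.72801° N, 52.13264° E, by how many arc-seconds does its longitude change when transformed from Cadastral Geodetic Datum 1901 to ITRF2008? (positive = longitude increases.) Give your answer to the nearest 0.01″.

sin φ = 0.480652, cos φ = 0.876911, sin λ = 0.789434, cos λ = 0.613836.
East component: ΔE = −sin λ·ΔX + cos λ·ΔY = −(0.789434)(-594) + (0.613836)(406) = 718.14 m.
1° of latitude spans 111100 m; at latitude φ, 1° of longitude spans that × cos φ = 97424.8 m, so Δλ = 718.14 / 97424.8 × 3600 = 26.536″.

Δλ = 26.54″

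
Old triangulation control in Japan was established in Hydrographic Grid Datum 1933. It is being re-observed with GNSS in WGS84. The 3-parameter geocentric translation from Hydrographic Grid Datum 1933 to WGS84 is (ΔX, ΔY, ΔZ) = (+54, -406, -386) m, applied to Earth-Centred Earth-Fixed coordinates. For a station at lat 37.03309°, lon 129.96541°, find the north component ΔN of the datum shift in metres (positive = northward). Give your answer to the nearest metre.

At φ = 37.03309°, λ = 129.96541°: sin φ = 0.602276, cos φ = 0.798288, sin λ = 0.766432, cos λ = -0.642325.
ΔN = −sin φ cos λ·ΔX − sin φ sin λ·ΔY + cos φ·ΔZ = −(0.602276)(-0.642325)(54) − (0.602276)(0.766432)(-406) + (0.798288)(-386) = -99.84 m.

ΔN = -100 m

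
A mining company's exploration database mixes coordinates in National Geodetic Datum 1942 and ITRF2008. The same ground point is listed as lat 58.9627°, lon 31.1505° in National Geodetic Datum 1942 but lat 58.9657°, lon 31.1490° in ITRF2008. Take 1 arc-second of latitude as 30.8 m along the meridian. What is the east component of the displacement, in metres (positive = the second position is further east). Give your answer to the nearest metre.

ΔE = -86 m

Δφ = 58.9657° − 58.9627° = +0.0030°; Δλ = 31.1490° − 31.1505° = -0.0015°.
1° of latitude = 3600 × 30.80 = 110880 m.
ΔN = Δφ × 110880 = 332.6 m; ΔE = Δλ × 110880 × cos(58.9627°) = -0.0015 × 110880 × 0.515596 = -85.8 m.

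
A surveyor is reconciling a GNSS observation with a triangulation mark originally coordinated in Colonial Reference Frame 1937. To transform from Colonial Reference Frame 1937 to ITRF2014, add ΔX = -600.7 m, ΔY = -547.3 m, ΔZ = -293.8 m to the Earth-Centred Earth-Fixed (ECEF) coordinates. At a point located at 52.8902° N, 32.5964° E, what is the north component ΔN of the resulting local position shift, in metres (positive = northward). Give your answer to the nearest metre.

The local north axis is (−sin φ cos λ, −sin φ sin λ, cos φ), giving ΔN = 403.590 + 235.129 − 177.263 = 461.46 m.

ΔN = 461 m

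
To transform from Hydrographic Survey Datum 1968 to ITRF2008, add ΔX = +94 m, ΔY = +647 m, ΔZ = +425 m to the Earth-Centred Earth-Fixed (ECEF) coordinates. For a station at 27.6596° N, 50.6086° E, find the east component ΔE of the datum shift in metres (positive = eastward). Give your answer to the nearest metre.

The local east axis at (φ, λ) is (−sin λ, cos λ, 0), so ΔE = −sin(50.6086°)·94 + cos(50.6086°)·647 = 337.95 m.

ΔE = 338 m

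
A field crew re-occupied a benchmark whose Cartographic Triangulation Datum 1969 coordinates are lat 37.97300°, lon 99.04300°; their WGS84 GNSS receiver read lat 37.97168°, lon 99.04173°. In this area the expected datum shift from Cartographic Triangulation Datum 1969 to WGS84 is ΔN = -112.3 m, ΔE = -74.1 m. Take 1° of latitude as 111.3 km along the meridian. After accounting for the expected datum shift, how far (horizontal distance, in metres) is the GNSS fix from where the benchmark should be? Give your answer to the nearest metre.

Observed coordinate differences: Δφ = -0.00132°, Δλ = -0.00127°.
Converting to metres (1° lat = 111300 m, cos φ = 0.788301): observed ΔN = -146.9 m, observed ΔE = -111.4 m.
Subtracting the expected shift leaves a residual of -146.9 − (-112.3) = -34.6 m north and -111.4 − (-74.1) = -37.3 m east.
Residual distance = √((-34.6)² + (-37.3)²) = 50.9 m.

51 m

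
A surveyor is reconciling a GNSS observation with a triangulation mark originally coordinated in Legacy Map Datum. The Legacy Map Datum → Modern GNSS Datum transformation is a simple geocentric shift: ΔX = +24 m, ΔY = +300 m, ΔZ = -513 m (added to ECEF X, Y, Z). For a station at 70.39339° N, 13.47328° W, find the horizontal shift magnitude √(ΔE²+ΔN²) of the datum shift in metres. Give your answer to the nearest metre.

The local east axis at (φ, λ) is (−sin λ, cos λ, 0), so ΔE = −sin(-13.47328°)·24 + cos(-13.47328°)·300 = 297.34 m.
The local north axis is (−sin φ cos λ, −sin φ sin λ, cos φ), giving ΔN = -21.986 + 65.845 − 172.142 = -128.28 m.
Horizontal magnitude = √(ΔE² + ΔN²) = √(297.34² + (-128.28)²) = 323.83 m.

324 m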